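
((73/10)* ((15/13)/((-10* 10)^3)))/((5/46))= -5037/65000000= -0.00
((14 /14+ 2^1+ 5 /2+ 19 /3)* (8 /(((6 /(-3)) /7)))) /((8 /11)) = -5467 /12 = -455.58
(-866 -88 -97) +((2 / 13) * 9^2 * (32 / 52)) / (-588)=-8703439 / 8281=-1051.01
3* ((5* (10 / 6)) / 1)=25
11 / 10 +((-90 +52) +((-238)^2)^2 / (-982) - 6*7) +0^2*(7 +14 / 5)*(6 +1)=-16043101079 / 4910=-3267434.03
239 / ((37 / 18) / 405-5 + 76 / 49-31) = -6.94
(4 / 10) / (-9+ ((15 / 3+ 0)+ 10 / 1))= 1 / 15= 0.07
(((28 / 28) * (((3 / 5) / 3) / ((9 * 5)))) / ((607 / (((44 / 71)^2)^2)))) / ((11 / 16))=5451776 / 3470600332575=0.00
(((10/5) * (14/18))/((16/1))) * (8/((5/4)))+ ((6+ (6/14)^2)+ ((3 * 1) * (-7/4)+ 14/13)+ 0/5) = 301879/114660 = 2.63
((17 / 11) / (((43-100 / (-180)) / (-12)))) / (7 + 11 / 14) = -459 / 8393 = -0.05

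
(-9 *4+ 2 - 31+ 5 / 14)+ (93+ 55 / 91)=28.96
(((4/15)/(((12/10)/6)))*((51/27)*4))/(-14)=-136/189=-0.72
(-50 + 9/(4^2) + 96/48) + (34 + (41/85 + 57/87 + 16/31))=-14407401/1222640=-11.78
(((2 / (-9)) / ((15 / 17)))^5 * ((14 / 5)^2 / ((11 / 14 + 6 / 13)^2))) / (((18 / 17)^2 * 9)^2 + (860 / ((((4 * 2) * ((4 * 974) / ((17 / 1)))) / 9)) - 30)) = -191972076227768737718272 / 2858147895870965334817265625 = -0.00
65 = 65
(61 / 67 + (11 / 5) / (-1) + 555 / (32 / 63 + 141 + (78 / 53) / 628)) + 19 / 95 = 28155754759 / 9940514429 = 2.83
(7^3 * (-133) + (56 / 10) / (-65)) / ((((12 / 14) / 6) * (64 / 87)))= -9029157627 / 20800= -434094.12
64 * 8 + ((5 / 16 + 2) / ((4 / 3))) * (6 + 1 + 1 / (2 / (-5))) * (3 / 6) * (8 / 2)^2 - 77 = 7959 / 16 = 497.44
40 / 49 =0.82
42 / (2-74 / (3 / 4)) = -0.43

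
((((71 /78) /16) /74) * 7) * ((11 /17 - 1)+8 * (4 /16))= 3479 /392496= 0.01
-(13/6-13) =65/6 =10.83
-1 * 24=-24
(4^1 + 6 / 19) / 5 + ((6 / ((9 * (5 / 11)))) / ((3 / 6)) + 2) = 1652 / 285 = 5.80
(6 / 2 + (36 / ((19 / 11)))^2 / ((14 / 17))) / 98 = 1340517 / 247646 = 5.41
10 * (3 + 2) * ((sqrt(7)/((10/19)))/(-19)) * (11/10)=-11 * sqrt(7)/2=-14.55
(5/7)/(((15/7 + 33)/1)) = 5/246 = 0.02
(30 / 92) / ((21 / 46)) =5 / 7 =0.71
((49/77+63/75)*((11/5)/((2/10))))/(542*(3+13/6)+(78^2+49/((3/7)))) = 609/337450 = 0.00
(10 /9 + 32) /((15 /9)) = 298 /15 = 19.87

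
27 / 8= 3.38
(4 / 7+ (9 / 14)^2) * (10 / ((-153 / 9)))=-965 / 1666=-0.58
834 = 834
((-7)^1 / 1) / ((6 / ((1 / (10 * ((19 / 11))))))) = -77 / 1140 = -0.07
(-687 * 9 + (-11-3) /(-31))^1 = -191659 /31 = -6182.55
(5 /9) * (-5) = -25 /9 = -2.78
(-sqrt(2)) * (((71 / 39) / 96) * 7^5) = -1193297 * sqrt(2) / 3744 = -450.74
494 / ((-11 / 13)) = -6422 / 11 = -583.82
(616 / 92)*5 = 770 / 23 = 33.48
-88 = -88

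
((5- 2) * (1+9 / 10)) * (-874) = -24909 / 5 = -4981.80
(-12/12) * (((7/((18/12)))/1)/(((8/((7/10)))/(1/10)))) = -49/1200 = -0.04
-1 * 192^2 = -36864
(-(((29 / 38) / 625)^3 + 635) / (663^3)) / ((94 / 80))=-166799364277439 / 89949575394580078125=-0.00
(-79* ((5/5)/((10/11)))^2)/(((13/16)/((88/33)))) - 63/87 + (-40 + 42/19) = -189234763/537225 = -352.24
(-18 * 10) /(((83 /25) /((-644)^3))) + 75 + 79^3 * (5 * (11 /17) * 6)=20445888220035 /1411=14490353097.12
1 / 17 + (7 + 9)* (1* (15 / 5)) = 817 / 17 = 48.06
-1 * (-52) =52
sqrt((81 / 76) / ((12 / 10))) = 3*sqrt(570) / 76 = 0.94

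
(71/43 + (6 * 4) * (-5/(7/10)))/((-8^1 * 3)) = 51103/7224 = 7.07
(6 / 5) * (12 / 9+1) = 14 / 5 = 2.80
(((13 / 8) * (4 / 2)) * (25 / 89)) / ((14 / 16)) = 650 / 623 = 1.04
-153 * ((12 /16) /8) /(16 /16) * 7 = -3213 /32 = -100.41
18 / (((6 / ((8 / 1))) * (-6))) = -4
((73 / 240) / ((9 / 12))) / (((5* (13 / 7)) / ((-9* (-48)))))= 6132 / 325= 18.87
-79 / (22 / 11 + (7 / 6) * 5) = -474 / 47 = -10.09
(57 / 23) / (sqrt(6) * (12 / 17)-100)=-411825 / 16612532-2907 * sqrt(6) / 16612532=-0.03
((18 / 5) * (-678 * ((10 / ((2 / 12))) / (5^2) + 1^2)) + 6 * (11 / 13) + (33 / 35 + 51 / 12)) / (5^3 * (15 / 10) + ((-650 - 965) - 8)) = 75424897 / 13063050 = 5.77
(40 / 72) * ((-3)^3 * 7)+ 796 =691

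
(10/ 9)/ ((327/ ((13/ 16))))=65/ 23544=0.00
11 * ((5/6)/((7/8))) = 220/21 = 10.48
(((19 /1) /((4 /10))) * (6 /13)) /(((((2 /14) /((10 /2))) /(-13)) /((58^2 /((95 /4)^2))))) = -1130304 /19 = -59489.68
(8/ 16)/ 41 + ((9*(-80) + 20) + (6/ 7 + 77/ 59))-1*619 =-44595615/ 33866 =-1316.83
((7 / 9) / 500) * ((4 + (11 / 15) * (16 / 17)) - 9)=-7693 / 1147500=-0.01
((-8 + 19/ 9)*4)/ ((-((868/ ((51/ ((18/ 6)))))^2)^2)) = 4426613/ 1277207378496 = 0.00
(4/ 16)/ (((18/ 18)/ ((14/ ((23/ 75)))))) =525/ 46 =11.41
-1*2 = -2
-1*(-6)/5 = 6/5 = 1.20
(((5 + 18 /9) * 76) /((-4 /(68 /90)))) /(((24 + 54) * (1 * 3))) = -2261 /5265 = -0.43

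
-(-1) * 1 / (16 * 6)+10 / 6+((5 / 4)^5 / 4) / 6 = 44341 / 24576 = 1.80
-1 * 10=-10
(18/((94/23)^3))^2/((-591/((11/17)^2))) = -483633249363/9819089061215312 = -0.00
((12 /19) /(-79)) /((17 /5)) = -60 /25517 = -0.00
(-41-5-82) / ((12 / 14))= -448 / 3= -149.33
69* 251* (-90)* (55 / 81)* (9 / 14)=-4762725 / 7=-680389.29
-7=-7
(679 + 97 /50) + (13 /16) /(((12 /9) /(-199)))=895479 /1600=559.67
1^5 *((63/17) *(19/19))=63/17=3.71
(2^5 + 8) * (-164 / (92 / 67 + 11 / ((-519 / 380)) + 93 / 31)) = 228110880 / 127993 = 1782.21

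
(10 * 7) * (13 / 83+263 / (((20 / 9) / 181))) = 248917907 / 166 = 1499505.46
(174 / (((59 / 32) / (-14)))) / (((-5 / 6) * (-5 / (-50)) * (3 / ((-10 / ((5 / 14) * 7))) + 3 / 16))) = -1662976 / 59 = -28186.03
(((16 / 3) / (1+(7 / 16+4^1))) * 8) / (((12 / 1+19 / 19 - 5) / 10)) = 2560 / 261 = 9.81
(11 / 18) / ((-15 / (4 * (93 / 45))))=-682 / 2025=-0.34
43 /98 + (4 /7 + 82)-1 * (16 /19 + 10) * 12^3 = -34730299 /1862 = -18652.15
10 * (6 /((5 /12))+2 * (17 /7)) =1348 /7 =192.57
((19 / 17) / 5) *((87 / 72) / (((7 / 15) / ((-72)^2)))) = 357048 / 119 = 3000.40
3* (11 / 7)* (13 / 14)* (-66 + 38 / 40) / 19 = -558129 / 37240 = -14.99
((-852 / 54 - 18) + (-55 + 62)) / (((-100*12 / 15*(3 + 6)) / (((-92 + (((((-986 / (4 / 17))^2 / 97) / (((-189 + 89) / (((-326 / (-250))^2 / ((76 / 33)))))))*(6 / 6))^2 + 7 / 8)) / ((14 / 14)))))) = 101557977093195787229985048841 / 1528492050000000000000000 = 66443.25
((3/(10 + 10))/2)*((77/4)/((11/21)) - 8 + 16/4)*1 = 393/160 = 2.46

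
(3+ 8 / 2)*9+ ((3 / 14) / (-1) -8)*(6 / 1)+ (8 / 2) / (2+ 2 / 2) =316 / 21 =15.05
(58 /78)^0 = 1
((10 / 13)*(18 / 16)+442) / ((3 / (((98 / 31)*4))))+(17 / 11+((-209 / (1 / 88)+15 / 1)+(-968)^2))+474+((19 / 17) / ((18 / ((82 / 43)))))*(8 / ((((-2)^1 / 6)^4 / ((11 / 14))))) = 62678326110014 / 68050983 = 921049.53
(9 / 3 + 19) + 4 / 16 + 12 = 137 / 4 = 34.25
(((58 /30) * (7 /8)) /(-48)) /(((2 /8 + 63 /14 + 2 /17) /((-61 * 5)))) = 210511 /95328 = 2.21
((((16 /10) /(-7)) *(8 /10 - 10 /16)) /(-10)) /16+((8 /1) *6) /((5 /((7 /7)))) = 38401 /4000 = 9.60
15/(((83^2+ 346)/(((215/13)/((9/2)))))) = 430/56433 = 0.01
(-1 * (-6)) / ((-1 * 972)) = -1 / 162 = -0.01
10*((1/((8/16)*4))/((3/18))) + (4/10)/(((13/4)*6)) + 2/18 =17627/585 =30.13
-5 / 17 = -0.29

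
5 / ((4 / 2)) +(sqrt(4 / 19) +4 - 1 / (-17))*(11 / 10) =11*sqrt(19) / 95 +592 / 85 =7.47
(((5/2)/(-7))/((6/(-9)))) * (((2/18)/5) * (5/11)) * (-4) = -5/231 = -0.02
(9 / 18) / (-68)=-1 / 136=-0.01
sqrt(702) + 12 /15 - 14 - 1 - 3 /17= -1222 /85 + 3 * sqrt(78)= 12.12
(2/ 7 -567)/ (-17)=3967/ 119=33.34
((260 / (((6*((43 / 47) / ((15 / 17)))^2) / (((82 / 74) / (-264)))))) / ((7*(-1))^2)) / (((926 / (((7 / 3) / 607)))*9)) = -147174625 / 92416738229938584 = -0.00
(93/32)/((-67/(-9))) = 837/2144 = 0.39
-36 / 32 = -9 / 8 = -1.12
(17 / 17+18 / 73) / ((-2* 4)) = -91 / 584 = -0.16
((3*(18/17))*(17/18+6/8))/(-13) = -183/442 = -0.41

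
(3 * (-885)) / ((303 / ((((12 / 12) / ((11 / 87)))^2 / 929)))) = -6698565 / 11353309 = -0.59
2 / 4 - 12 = -23 / 2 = -11.50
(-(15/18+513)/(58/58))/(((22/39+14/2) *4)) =-40079/2360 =-16.98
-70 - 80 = -150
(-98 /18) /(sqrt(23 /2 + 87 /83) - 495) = 49 * sqrt(345778) /366048603 + 447370 /40672067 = 0.01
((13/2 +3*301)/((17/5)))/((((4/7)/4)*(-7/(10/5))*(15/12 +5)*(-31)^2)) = -428/4805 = -0.09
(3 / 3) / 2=1 / 2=0.50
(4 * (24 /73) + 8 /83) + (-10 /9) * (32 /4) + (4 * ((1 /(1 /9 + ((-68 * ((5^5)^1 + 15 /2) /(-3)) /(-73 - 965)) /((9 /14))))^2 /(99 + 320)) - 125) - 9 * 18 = -294.48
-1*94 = -94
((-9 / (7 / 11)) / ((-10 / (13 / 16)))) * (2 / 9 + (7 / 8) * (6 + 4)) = 46189 / 4480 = 10.31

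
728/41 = 17.76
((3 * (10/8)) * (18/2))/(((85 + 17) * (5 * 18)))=1/272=0.00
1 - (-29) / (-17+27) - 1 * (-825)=8289 / 10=828.90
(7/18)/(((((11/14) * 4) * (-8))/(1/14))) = -7/6336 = -0.00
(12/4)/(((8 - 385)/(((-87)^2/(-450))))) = 87/650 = 0.13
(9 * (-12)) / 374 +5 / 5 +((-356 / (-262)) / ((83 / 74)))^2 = 48168339365 / 22107538123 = 2.18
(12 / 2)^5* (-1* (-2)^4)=-124416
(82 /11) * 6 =492 /11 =44.73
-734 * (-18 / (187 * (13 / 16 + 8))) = 70464 / 8789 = 8.02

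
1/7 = 0.14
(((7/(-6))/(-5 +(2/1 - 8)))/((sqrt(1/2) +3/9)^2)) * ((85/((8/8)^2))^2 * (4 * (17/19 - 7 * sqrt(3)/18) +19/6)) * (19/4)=-16668075 * sqrt(2)/308 - 137275 * sqrt(3)/6 +137275 * sqrt(6)/11 +5556025/56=13622.20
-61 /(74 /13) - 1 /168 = -66649 /6216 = -10.72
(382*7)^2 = 7150276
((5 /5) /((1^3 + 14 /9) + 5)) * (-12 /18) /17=-3 /578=-0.01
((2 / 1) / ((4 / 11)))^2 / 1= 121 / 4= 30.25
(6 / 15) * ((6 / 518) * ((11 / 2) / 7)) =33 / 9065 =0.00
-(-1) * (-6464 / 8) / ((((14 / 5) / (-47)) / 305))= 28956700 / 7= 4136671.43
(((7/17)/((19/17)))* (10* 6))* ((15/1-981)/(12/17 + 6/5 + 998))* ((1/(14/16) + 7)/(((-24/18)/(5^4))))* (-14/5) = -4849621875/21248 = -228238.98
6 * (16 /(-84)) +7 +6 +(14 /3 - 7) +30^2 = 19100 /21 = 909.52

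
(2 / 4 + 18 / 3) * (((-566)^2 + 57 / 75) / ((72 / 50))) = 104115947 / 72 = 1446054.82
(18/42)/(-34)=-3/238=-0.01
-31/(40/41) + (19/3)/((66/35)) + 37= 8.58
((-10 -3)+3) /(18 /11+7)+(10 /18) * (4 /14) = -1196 /1197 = -1.00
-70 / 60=-7 / 6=-1.17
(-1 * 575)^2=330625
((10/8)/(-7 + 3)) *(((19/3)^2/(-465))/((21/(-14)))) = -361/20088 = -0.02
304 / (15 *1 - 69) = -152 / 27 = -5.63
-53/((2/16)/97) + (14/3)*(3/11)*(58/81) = -36644236/891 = -41127.09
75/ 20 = 15/ 4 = 3.75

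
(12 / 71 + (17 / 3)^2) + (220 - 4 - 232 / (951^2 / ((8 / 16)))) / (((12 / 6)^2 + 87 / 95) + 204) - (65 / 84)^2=32687416413706519 / 999149130958608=32.72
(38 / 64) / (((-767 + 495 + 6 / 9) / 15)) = -855 / 26048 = -0.03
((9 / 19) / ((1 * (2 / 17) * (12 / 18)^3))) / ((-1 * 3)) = -1377 / 304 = -4.53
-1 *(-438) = 438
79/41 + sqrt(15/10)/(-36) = 79/41-sqrt(6)/72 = 1.89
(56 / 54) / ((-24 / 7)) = -49 / 162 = -0.30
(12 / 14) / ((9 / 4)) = 8 / 21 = 0.38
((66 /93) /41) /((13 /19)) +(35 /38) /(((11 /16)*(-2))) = -2225858 /3453307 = -0.64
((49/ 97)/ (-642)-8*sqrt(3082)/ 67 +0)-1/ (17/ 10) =-8*sqrt(3082)/ 67-623573/ 1058658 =-7.22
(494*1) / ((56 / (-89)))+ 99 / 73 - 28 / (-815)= -1305562173 / 1665860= -783.72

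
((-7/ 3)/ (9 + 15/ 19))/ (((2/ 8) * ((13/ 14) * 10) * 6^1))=-931/ 54405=-0.02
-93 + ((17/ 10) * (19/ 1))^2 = 95029/ 100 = 950.29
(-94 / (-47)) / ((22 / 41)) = 41 / 11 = 3.73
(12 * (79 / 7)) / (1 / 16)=15168 / 7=2166.86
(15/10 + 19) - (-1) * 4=24.50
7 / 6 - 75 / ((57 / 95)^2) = -1243 / 6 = -207.17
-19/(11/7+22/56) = -532/55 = -9.67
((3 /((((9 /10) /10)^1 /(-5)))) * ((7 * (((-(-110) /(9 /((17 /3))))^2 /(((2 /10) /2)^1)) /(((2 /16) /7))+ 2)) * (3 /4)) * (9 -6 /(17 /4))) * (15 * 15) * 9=-1841993446431250 /51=-36117518557475.49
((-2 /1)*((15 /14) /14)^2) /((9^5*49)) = -25 /6175160712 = -0.00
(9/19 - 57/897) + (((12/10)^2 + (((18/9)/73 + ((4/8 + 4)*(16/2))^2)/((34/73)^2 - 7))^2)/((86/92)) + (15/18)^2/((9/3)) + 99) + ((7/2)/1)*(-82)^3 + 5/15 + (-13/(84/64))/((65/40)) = -1267259604087486262541059/670281229765028700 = -1890638.66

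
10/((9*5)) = 2/9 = 0.22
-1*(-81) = 81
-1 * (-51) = 51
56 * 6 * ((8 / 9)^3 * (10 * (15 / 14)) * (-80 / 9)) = -16384000 / 729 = -22474.62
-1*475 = -475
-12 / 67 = -0.18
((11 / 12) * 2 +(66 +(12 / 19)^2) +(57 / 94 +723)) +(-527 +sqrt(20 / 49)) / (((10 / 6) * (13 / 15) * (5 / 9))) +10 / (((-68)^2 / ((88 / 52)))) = 162 * sqrt(5) / 455 +516790524583 / 3824701140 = 135.92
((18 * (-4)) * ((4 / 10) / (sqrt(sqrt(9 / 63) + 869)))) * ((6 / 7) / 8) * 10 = -1.05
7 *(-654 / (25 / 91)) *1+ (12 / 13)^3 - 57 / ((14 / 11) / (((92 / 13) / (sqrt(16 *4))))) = -25687161693 / 1537900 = -16702.75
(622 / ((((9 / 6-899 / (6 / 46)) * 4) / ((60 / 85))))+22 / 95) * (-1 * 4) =-11519528 / 13354435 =-0.86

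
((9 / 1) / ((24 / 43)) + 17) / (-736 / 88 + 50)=2915 / 3664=0.80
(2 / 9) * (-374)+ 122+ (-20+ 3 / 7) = 1217 / 63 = 19.32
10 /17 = 0.59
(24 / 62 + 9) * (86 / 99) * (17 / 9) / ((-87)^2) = 141814 / 69687783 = 0.00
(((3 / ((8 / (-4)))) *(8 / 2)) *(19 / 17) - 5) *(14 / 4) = -1393 / 34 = -40.97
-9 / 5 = -1.80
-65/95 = -13/19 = -0.68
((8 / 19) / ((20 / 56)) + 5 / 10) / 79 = 319 / 15010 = 0.02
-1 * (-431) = 431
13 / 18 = 0.72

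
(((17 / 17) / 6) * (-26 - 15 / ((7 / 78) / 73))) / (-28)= 10699 / 147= 72.78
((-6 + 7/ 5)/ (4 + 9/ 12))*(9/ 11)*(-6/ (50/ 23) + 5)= -46368/ 26125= -1.77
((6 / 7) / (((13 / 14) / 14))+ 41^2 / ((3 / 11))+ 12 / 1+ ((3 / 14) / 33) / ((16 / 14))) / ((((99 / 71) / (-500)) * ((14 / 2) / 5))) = -1884984280625 / 1189188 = -1585102.00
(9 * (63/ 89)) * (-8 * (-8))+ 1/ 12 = 435545/ 1068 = 407.81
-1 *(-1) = 1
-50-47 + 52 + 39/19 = -816/19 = -42.95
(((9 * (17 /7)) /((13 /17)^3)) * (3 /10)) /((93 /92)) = 14.51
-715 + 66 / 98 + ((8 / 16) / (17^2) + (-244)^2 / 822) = -7471895681 / 11640342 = -641.90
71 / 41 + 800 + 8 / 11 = 802.46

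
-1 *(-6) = 6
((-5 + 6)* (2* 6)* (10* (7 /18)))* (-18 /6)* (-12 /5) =336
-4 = -4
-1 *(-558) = 558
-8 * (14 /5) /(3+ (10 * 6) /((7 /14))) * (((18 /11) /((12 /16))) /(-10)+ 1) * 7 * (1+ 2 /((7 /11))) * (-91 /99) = 12709424 /3348675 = 3.80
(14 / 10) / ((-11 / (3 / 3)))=-7 / 55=-0.13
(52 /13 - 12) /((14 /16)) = -64 /7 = -9.14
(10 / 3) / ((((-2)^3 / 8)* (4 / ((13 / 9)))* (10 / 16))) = -52 / 27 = -1.93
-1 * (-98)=98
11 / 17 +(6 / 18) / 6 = 0.70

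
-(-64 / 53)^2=-4096 / 2809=-1.46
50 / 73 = 0.68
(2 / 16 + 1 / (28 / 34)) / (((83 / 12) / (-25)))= -5625 / 1162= -4.84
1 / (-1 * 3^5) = -0.00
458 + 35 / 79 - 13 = 35190 / 79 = 445.44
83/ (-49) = -83/ 49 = -1.69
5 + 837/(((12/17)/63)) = 298829/4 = 74707.25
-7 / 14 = -1 / 2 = -0.50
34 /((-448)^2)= 17 /100352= 0.00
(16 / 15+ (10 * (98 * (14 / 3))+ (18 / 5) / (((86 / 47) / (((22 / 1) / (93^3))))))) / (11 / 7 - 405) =-307642961647 / 27131855340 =-11.34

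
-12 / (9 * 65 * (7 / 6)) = -8 / 455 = -0.02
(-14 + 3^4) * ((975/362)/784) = 65325/283808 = 0.23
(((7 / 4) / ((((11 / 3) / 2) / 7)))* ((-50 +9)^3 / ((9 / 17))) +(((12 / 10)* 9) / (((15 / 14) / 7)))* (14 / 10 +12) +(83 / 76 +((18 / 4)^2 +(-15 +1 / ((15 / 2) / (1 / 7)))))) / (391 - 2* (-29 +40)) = -158902774931 / 67480875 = -2354.78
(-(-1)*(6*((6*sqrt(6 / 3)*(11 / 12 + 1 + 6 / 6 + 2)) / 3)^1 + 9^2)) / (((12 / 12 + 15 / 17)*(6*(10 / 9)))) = 4131 / 640 + 3009*sqrt(2) / 640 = 13.10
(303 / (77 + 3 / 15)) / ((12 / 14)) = 3535 / 772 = 4.58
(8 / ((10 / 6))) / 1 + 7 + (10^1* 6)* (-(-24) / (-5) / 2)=-661 / 5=-132.20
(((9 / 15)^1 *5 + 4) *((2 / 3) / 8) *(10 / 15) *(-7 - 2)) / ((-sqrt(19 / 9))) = 21 *sqrt(19) / 38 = 2.41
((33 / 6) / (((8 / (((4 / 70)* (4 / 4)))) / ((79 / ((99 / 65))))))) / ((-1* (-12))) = 1027 / 6048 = 0.17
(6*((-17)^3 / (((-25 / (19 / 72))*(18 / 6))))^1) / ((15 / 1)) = 6.91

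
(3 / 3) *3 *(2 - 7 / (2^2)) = 3 / 4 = 0.75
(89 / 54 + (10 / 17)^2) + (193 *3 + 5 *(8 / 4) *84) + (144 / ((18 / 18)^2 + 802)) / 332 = 1478011118531 / 1040124294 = 1420.99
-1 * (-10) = 10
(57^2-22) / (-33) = -3227 / 33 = -97.79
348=348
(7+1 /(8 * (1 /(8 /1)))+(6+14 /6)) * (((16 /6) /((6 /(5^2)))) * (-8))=-39200 /27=-1451.85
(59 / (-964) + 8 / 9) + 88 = 770669 / 8676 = 88.83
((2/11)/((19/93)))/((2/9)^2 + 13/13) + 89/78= 2756233/1385670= 1.99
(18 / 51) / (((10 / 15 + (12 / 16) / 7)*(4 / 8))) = 1008 / 1105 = 0.91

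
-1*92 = -92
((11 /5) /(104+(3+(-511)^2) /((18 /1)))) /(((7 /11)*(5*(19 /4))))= 2178 /218615425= 0.00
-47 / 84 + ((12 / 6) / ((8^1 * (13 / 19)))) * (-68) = -27743 / 1092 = -25.41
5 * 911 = 4555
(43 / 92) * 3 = 129 / 92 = 1.40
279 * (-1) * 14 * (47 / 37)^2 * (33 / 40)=-142367841 / 27380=-5199.70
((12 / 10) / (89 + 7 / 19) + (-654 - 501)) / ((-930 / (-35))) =-5720071 / 131595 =-43.47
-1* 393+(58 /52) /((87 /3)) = -10217 /26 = -392.96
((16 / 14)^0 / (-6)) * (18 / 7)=-3 / 7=-0.43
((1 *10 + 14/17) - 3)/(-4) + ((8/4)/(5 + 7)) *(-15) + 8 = 241/68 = 3.54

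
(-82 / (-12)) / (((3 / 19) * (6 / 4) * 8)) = 3.61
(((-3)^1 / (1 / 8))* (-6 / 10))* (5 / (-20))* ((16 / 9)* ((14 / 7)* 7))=-448 / 5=-89.60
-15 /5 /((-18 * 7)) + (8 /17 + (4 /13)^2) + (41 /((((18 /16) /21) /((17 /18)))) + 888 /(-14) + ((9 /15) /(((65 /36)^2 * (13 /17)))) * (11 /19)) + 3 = 22234277324981 /33530064750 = 663.11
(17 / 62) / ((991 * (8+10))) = 17 / 1105956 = 0.00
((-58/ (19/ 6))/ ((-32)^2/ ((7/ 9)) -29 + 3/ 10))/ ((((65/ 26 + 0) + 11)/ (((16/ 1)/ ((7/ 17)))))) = -37120/ 906813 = -0.04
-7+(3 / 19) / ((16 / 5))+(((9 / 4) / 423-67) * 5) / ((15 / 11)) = -10827353 / 42864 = -252.60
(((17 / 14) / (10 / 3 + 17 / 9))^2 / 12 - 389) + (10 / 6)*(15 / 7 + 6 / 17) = -11330164117 / 29441552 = -384.84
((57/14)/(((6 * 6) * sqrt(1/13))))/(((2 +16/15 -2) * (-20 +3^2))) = -95 * sqrt(13)/9856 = -0.03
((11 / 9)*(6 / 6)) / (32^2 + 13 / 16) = 176 / 147573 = 0.00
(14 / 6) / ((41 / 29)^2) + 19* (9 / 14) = 944771 / 70602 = 13.38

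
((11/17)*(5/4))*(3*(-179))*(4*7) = -206745/17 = -12161.47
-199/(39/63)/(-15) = 1393/65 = 21.43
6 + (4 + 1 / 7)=71 / 7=10.14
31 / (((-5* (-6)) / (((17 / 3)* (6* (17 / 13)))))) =8959 / 195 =45.94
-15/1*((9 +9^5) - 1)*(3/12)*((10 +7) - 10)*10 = -31004925/2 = -15502462.50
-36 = -36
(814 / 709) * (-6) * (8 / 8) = -4884 / 709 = -6.89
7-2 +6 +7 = 18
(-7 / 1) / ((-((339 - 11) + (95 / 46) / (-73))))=23506 / 1101329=0.02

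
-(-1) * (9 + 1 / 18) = 163 / 18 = 9.06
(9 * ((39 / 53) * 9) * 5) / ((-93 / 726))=-3822390 / 1643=-2326.47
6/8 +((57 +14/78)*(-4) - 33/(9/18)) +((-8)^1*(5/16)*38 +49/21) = -20105/52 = -386.63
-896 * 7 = -6272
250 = 250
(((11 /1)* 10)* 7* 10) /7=1100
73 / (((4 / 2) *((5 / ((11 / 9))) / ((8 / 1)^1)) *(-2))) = -1606 / 45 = -35.69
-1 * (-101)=101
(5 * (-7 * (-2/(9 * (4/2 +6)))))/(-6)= -35/216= -0.16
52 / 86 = 26 / 43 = 0.60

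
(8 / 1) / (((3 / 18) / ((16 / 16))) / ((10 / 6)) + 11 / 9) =720 / 119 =6.05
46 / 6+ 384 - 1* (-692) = 3251 / 3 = 1083.67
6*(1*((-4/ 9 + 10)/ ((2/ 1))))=86/ 3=28.67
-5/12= -0.42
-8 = -8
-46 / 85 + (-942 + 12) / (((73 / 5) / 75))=-29647108 / 6205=-4777.94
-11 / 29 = -0.38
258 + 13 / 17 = 4399 / 17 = 258.76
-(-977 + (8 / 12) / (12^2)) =211031 / 216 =977.00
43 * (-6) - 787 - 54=-1099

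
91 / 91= 1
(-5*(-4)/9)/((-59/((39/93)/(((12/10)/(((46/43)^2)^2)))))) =-0.02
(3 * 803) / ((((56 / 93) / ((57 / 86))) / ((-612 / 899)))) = -63026667 / 34916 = -1805.09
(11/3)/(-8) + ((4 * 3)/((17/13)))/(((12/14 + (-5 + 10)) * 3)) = 0.06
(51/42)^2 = 289/196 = 1.47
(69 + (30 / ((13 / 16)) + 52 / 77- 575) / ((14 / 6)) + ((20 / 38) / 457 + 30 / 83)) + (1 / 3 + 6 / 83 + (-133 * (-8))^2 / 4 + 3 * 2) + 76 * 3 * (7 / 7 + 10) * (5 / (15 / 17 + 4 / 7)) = 763974435960414629 / 2620881400137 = 291495.23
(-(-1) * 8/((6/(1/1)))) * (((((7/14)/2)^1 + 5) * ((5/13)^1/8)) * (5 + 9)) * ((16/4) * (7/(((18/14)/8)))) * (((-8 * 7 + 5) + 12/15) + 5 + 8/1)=-1190896/39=-30535.79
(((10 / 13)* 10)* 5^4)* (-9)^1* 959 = -41495192.31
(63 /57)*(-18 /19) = -378 /361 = -1.05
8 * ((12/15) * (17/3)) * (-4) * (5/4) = -544/3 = -181.33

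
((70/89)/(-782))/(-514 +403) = 35/3862689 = 0.00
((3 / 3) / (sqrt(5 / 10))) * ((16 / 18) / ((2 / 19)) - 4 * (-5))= 256 * sqrt(2) / 9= 40.23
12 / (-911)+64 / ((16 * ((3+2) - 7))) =-1834 / 911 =-2.01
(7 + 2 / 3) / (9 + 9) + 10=563 / 54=10.43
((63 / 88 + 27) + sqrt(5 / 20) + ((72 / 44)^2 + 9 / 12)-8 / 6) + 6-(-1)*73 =317437 / 2904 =109.31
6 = 6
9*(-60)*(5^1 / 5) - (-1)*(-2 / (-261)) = -140938 / 261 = -539.99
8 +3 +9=20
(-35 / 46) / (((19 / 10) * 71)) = -175 / 31027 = -0.01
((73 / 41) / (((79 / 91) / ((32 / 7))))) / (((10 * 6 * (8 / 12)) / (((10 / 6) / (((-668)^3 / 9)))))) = -2847 / 241368362512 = -0.00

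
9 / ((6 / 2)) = 3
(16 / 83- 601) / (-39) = 49867 / 3237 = 15.41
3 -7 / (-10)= 37 / 10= 3.70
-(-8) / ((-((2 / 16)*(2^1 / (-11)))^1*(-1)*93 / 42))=-4928 / 31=-158.97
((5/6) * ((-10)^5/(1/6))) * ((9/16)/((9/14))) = -437500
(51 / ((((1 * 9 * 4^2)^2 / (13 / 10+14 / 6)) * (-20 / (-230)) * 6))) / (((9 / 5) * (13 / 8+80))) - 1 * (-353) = 129055577467 / 365596416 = 353.00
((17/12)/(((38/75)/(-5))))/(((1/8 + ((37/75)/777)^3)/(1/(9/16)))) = -14759718750000/74232703277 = -198.83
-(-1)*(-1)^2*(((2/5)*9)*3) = 54/5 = 10.80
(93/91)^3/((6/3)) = 804357/1507142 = 0.53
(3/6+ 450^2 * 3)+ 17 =1215035/2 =607517.50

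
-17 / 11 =-1.55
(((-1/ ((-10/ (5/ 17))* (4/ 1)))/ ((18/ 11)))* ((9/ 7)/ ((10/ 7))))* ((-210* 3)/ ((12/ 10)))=-1155/ 544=-2.12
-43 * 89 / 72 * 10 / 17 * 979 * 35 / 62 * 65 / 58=-42617950375 / 2200752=-19365.18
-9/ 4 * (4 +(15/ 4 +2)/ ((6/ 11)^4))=-357479/ 2304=-155.16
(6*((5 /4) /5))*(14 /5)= 21 /5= 4.20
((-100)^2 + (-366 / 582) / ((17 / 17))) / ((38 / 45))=43647255 / 3686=11841.36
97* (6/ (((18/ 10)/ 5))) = 4850/ 3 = 1616.67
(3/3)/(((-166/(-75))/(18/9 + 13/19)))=3825/3154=1.21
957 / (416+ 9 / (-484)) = 463188 / 201335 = 2.30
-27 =-27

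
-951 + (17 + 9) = -925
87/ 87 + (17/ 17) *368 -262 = 107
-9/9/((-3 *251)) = 0.00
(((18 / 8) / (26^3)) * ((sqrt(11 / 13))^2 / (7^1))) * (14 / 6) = 33 / 913952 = 0.00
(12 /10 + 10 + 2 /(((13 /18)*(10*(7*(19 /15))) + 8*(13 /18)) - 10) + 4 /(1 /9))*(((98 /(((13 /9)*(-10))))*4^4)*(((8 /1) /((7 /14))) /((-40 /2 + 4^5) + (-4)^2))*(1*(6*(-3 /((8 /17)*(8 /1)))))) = 3229474752 /524875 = 6152.85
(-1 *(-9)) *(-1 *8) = -72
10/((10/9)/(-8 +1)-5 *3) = -126/191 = -0.66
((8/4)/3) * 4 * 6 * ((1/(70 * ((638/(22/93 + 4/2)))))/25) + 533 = 13835947957/25958625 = 533.00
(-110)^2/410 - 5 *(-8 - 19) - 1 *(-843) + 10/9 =1008.62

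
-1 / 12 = -0.08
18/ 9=2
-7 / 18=-0.39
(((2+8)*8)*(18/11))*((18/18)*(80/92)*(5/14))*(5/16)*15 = 337500/1771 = 190.57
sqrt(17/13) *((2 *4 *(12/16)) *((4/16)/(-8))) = -3 *sqrt(221)/208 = -0.21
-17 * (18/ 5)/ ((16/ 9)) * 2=-1377/ 20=-68.85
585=585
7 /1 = 7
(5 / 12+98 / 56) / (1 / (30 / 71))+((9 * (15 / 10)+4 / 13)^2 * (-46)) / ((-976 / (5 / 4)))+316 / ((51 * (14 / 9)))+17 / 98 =1272419540885 / 78042263936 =16.30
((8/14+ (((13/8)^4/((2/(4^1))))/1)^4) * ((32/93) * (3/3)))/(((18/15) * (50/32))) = 4657986633026436551/671045690327040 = 6941.39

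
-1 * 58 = -58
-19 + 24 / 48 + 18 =-1 / 2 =-0.50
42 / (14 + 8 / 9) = 189 / 67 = 2.82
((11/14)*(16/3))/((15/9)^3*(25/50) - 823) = -1584/310219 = -0.01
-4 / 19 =-0.21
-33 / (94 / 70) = -1155 / 47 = -24.57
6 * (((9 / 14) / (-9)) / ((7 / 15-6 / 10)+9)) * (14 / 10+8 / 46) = -1629 / 21413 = -0.08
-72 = -72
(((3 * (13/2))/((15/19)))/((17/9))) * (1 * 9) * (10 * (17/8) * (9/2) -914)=-130985829/1360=-96313.11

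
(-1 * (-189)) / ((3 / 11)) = 693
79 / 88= 0.90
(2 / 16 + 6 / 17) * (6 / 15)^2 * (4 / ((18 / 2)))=26 / 765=0.03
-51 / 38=-1.34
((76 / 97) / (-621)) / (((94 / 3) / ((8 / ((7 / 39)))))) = -3952 / 2201997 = -0.00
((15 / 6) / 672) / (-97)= -0.00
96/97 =0.99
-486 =-486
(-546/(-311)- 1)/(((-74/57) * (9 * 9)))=-4465/621378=-0.01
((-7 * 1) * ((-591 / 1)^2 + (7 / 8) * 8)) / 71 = -2445016 / 71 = -34436.85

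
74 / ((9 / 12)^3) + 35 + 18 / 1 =6167 / 27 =228.41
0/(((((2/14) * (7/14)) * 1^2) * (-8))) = 0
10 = 10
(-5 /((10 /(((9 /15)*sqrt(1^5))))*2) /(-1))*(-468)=-351 /5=-70.20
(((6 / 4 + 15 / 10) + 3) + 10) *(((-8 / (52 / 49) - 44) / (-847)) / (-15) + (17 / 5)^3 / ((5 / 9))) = 23368582576 / 20645625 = 1131.89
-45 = -45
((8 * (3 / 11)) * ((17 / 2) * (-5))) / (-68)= 15 / 11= 1.36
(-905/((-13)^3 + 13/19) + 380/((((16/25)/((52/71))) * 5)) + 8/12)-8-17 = 12453871/197522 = 63.05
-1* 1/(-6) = 1/6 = 0.17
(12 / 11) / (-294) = -2 / 539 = -0.00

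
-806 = -806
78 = 78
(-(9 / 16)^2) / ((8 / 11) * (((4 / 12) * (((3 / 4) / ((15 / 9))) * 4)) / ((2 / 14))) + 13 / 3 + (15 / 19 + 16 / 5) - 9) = -253935 / 1907968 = -0.13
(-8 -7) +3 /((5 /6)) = -57 /5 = -11.40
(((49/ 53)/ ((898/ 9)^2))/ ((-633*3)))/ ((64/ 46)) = -10143/ 288576509824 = -0.00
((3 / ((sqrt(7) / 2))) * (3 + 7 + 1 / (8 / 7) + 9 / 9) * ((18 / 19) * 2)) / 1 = 135 * sqrt(7) / 7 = 51.03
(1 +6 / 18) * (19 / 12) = 19 / 9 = 2.11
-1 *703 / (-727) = 703 / 727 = 0.97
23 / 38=0.61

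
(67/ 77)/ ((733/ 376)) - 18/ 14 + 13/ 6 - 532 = -179710189/ 338646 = -530.67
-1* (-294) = 294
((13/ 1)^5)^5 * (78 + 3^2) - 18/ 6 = 613907671293413049944674353288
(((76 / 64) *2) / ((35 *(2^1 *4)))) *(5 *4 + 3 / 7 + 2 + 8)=4047 / 15680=0.26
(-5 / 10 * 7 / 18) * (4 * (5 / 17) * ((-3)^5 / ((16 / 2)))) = 945 / 136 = 6.95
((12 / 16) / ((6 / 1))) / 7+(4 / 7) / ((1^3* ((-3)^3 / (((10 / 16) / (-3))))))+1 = 4637 / 4536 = 1.02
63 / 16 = 3.94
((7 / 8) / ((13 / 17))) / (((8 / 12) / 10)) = 17.16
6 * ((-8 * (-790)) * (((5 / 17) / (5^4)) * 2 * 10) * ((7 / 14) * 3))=45504 / 85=535.34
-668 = -668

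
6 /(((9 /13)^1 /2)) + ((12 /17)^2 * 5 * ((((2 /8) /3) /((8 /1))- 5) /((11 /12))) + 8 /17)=40466 /9537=4.24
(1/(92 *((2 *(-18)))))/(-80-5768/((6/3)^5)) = 1/861948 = 0.00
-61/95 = -0.64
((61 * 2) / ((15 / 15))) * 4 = 488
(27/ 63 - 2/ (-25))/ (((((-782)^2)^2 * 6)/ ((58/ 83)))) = 2581/ 16295376832249200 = 0.00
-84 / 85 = -0.99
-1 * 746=-746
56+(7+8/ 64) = 63.12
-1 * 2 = -2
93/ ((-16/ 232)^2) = 78213/ 4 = 19553.25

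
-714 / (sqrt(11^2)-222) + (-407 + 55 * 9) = 19282 / 211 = 91.38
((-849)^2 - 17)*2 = 1441568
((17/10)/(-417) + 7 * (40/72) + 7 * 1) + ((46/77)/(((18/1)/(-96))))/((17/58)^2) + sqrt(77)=-7294350923/278385030 + sqrt(77)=-17.43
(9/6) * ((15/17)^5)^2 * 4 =3459902343750/2015993900449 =1.72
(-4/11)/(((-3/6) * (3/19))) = 152/33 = 4.61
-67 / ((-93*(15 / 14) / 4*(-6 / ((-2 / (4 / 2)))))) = 0.45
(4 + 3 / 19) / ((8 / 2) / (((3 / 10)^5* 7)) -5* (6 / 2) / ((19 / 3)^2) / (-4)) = 10212804 / 577829635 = 0.02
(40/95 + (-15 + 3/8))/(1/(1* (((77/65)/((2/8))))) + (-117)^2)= -166243/160218526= -0.00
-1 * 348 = -348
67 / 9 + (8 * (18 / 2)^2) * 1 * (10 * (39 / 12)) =189607 / 9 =21067.44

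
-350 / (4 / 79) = -13825 / 2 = -6912.50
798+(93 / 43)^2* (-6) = 769.93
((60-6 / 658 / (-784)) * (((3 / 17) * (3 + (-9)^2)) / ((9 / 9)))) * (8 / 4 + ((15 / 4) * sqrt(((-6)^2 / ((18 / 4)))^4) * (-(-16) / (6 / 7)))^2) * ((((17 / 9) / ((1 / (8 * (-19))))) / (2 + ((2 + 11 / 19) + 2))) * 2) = -448524901722947544 / 287875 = -1558054369858.26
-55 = -55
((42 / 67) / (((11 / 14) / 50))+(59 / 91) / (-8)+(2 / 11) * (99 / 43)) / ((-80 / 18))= -8353129311 / 922841920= -9.05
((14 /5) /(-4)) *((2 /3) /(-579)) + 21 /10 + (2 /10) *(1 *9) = 67757 /17370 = 3.90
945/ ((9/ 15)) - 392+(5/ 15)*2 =3551/ 3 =1183.67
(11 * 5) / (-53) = -55 / 53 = -1.04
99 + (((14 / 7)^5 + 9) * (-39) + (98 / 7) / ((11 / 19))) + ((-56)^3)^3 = -59577863929610090 / 11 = -5416169448146371.82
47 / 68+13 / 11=1401 / 748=1.87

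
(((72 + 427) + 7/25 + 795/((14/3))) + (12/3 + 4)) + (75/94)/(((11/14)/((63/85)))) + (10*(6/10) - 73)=1880726697/3076150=611.39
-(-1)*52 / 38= 26 / 19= 1.37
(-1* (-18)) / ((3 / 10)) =60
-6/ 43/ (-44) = 3/ 946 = 0.00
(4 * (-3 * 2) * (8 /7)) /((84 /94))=-1504 /49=-30.69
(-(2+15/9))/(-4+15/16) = 176/147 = 1.20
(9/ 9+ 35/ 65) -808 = -10484/ 13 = -806.46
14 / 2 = 7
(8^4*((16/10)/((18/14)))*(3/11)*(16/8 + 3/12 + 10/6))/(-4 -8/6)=-168448/165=-1020.90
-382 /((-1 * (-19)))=-382 /19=-20.11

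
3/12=1/4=0.25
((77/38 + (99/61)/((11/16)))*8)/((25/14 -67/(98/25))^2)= 24415769/162984375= 0.15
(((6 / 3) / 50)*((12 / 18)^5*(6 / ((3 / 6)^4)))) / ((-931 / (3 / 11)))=-1024 / 6912675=-0.00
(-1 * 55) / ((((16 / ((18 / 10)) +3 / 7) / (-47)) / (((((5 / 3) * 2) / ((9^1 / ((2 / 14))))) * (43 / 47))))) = 23650 / 1761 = 13.43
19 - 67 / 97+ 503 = 50567 / 97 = 521.31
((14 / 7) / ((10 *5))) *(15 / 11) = 3 / 55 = 0.05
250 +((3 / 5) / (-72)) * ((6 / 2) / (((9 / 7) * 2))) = 249.99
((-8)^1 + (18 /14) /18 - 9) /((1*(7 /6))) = -711 /49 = -14.51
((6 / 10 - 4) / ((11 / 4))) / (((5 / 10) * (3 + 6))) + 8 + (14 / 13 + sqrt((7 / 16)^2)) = 951317 / 102960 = 9.24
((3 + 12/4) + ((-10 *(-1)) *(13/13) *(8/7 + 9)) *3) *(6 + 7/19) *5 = 9880.15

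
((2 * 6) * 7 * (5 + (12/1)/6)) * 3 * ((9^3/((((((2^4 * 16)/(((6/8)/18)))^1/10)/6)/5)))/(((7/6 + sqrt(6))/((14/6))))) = -393824025/10688 + 168781725 * sqrt(6)/5344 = 40515.92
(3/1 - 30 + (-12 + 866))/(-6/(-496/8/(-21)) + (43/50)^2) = -64092500/100181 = -639.77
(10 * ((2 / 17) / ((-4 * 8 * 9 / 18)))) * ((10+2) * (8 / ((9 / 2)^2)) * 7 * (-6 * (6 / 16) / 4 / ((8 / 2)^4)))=0.01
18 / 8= 9 / 4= 2.25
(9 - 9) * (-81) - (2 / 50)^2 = -0.00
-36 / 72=-0.50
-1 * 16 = -16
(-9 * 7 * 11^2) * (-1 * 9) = 68607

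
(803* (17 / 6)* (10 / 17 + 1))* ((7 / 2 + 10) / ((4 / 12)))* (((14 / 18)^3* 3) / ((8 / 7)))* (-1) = -5784009 / 32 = -180750.28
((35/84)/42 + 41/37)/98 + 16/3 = 9767537/1827504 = 5.34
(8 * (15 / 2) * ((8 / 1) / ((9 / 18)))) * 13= 12480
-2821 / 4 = -705.25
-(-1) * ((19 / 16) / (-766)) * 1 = -19 / 12256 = -0.00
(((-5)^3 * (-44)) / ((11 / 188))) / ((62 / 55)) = 2585000 / 31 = 83387.10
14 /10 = 7 /5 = 1.40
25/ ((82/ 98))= 1225/ 41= 29.88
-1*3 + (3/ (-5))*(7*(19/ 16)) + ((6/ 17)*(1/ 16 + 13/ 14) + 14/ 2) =-6071/ 9520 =-0.64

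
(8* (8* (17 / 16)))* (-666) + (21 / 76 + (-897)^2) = 57708417 / 76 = 759321.28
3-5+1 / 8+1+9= 65 / 8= 8.12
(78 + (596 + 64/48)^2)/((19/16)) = 51391456/171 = 300534.83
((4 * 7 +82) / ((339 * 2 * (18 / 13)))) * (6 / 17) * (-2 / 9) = -1430 / 155601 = -0.01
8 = 8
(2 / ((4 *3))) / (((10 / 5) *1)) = 1 / 12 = 0.08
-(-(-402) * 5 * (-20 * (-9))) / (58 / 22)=-3979800 / 29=-137234.48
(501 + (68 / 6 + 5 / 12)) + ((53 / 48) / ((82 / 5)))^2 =7943642449 / 15492096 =512.75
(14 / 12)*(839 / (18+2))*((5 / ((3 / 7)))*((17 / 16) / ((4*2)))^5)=0.02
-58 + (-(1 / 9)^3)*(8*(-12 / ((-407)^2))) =-2334656974 / 40252707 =-58.00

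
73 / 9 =8.11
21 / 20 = 1.05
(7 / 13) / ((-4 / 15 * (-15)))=7 / 52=0.13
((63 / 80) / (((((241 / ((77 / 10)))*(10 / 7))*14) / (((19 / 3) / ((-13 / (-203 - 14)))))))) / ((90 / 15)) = 2222297 / 100256000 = 0.02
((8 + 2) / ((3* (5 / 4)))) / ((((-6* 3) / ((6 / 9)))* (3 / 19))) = -152 / 243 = -0.63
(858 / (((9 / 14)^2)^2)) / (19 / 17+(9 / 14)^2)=36608604032 / 11155887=3281.55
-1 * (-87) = 87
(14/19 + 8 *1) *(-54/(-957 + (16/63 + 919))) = 282366/22591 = 12.50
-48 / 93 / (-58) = 8 / 899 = 0.01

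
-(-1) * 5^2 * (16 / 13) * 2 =800 / 13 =61.54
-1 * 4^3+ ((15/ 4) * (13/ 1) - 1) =-65/ 4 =-16.25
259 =259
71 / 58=1.22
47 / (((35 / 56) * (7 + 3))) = 188 / 25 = 7.52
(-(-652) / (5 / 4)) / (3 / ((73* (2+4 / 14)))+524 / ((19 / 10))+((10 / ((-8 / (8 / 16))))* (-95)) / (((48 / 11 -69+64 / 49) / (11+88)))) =395124476672 / 138619621415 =2.85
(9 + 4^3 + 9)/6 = 41/3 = 13.67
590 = 590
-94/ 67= -1.40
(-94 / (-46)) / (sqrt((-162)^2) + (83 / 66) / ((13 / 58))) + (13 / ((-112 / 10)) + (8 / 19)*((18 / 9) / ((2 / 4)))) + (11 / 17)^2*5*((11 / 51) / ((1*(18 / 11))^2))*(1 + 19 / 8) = 343842589662641 / 311227396310880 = 1.10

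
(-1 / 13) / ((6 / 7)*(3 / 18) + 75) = -7 / 6838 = -0.00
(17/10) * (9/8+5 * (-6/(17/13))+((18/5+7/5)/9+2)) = -4715/144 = -32.74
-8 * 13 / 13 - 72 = -80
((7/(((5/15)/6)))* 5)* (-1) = -630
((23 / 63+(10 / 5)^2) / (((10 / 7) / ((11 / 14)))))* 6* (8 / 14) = 1210 / 147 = 8.23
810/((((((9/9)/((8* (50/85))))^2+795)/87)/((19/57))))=150336000/5088289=29.55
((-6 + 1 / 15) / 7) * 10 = -178 / 21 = -8.48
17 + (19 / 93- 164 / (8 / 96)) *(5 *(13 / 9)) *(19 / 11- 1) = -10318.90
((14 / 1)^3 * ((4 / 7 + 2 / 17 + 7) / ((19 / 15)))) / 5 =1076040 / 323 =3331.39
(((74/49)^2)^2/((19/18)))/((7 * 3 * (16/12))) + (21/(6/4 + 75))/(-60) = 201090546029/1173079355490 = 0.17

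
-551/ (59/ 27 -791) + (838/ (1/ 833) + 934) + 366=14894856369/ 21298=699354.70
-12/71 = -0.17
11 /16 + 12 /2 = 107 /16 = 6.69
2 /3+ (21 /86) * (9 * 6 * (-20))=-33934 /129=-263.05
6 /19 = 0.32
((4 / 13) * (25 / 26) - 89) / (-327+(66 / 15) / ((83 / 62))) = 6221265 / 22703629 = 0.27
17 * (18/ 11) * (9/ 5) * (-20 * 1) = -11016/ 11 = -1001.45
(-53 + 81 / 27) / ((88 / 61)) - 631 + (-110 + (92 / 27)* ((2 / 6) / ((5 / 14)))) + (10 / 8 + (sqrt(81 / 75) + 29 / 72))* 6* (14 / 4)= -26294141 / 35640 + 63* sqrt(3) / 5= -715.95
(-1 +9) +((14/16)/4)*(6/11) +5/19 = 28031/3344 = 8.38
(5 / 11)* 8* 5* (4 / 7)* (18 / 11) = 14400 / 847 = 17.00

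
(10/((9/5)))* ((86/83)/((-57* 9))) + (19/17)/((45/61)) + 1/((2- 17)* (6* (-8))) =784460819/521166960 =1.51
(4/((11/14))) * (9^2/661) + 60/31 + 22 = 5535698/225401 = 24.56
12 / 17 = 0.71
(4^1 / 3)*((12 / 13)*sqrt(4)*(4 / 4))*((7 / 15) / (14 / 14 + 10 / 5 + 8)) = 224 / 2145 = 0.10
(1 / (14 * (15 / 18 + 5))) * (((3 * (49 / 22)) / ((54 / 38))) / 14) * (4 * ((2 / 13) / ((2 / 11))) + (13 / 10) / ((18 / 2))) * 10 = 0.15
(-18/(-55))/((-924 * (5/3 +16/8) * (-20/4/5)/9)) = 81/93170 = 0.00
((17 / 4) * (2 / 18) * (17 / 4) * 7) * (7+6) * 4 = 26299 / 36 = 730.53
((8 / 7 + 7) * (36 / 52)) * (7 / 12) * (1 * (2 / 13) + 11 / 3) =8493 / 676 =12.56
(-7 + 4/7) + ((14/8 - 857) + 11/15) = -361597/420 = -860.95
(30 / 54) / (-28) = -5 / 252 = -0.02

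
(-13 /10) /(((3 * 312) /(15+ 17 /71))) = -541 /25560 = -0.02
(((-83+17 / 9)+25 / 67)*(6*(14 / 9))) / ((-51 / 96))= 43621760 / 30753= 1418.46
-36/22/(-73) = 18/803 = 0.02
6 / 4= 1.50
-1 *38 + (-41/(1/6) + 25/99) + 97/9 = -9008/33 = -272.97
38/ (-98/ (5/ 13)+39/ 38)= -7220/ 48217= -0.15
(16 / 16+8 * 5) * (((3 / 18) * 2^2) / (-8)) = -41 / 12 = -3.42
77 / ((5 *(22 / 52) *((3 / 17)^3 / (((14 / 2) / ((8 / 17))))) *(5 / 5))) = 53202877 / 540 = 98523.85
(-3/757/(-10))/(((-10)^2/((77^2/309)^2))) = 35153041/24093039000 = 0.00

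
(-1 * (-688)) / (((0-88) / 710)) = -61060 / 11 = -5550.91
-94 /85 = -1.11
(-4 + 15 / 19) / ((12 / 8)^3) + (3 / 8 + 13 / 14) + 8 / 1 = 239945 / 28728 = 8.35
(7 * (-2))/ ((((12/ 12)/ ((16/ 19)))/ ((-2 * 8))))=3584/ 19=188.63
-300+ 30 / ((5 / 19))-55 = -241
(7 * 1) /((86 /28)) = 98 /43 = 2.28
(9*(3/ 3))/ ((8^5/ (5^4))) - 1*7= -223751/ 32768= -6.83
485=485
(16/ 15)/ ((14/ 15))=8/ 7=1.14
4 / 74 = 2 / 37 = 0.05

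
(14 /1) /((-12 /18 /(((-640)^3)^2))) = -1443109011456000000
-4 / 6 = -2 / 3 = -0.67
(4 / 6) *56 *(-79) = -8848 / 3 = -2949.33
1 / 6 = 0.17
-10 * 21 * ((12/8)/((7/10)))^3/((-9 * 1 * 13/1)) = 11250/637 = 17.66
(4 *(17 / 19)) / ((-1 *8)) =-17 / 38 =-0.45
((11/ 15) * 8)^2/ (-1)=-7744/ 225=-34.42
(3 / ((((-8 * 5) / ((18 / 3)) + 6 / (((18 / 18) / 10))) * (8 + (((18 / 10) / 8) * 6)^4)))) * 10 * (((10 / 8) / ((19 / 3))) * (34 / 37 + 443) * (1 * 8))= 44347500000 / 1273443023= 34.82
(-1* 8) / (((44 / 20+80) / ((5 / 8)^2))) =-125 / 3288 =-0.04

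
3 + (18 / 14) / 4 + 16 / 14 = 125 / 28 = 4.46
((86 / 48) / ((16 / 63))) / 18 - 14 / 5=-9247 / 3840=-2.41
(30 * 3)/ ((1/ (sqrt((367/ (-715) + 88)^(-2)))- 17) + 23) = 7150/ 7427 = 0.96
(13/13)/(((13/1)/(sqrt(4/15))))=2 * sqrt(15)/195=0.04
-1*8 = -8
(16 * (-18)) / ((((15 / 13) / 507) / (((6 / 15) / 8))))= -158184 / 25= -6327.36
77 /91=11 /13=0.85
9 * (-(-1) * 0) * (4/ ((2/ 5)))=0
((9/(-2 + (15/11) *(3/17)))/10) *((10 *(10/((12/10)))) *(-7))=14025/47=298.40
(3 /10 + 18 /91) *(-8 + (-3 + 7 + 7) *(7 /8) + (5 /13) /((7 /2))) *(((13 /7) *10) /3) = 190713 /35672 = 5.35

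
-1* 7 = -7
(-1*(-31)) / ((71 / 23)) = 713 / 71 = 10.04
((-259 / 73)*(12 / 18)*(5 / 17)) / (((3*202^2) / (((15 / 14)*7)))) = -0.00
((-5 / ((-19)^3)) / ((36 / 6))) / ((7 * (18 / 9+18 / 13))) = 0.00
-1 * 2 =-2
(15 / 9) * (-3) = -5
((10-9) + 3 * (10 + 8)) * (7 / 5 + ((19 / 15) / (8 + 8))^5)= 12262468197089 / 159252480000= 77.00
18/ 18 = 1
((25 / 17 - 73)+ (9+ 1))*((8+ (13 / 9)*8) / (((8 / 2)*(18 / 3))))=-23012 / 459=-50.14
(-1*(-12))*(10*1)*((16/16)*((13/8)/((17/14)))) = 2730/17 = 160.59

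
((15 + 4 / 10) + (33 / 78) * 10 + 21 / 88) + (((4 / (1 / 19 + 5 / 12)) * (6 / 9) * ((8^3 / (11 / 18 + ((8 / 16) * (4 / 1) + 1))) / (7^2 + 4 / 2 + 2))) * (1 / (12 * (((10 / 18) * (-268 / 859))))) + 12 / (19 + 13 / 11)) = 5289476266689 / 402070497400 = 13.16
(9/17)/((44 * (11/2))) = 0.00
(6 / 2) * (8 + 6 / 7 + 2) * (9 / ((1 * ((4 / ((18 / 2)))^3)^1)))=373977 / 112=3339.08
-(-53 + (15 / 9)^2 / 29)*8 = 110464 / 261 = 423.23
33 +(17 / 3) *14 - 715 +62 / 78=-23473 / 39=-601.87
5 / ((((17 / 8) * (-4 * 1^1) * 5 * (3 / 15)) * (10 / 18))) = -18 / 17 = -1.06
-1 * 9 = -9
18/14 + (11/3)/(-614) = 16501/12894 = 1.28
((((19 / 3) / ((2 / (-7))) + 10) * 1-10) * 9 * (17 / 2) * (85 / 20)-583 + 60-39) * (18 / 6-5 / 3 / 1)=-124303 / 12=-10358.58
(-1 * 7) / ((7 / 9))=-9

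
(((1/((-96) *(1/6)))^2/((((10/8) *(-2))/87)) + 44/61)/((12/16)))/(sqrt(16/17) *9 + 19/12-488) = -2267680337/1412791839560-1234062 *sqrt(17)/176598979945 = -0.00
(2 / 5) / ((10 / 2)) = 2 / 25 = 0.08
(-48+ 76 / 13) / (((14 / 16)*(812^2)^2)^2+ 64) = -137 / 470270461648050926018000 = -0.00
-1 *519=-519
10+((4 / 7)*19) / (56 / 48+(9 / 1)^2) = 34966 / 3451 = 10.13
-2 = -2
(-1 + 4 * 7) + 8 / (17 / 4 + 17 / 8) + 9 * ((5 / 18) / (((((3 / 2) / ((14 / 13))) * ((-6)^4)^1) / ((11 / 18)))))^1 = 218508257 / 7733232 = 28.26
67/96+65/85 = 1.46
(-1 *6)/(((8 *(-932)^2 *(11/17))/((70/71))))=-1785/1356790688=-0.00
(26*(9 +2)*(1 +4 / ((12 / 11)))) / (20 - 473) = -4004 / 1359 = -2.95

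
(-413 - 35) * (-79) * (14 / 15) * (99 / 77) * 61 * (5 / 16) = 809592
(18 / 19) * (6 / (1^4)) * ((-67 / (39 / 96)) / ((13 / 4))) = -926208 / 3211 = -288.45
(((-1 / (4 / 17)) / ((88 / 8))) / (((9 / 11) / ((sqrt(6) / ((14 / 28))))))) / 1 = -17 *sqrt(6) / 18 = -2.31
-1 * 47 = -47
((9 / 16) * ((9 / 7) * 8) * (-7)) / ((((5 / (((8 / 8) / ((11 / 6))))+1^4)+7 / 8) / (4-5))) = 972 / 265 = 3.67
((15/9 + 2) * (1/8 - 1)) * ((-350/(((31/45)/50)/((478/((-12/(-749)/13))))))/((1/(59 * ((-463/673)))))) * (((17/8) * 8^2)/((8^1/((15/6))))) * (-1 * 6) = 27304551099747796875/83452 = 327188696493167.29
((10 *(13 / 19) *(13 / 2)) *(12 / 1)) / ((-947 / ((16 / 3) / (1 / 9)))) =-486720 / 17993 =-27.05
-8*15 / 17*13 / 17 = -1560 / 289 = -5.40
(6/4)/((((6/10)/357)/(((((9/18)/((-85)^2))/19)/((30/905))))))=1267/12920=0.10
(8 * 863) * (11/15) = 5062.93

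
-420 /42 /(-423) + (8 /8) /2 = 0.52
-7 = -7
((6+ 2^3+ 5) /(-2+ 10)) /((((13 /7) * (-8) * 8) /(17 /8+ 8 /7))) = -3477 /53248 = -0.07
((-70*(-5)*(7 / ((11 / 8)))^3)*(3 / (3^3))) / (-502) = -30732800 / 3006729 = -10.22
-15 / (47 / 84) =-1260 / 47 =-26.81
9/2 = 4.50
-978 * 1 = -978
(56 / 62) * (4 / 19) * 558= 2016 / 19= 106.11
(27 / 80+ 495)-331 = 164.34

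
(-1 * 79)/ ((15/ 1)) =-79/ 15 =-5.27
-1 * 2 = -2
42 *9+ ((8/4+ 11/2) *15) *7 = 2331/2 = 1165.50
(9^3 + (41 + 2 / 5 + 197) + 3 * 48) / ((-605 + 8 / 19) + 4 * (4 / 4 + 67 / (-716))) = -18899357 / 10219210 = -1.85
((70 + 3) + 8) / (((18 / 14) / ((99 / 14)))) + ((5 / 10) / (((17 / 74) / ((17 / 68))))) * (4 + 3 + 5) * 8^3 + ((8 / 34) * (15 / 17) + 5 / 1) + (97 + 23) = 2262157 / 578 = 3913.77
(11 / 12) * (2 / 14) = 11 / 84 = 0.13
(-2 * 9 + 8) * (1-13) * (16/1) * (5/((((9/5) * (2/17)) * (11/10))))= 1360000/33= 41212.12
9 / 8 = 1.12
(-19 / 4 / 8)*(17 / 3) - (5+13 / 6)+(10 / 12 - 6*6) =-4387 / 96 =-45.70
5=5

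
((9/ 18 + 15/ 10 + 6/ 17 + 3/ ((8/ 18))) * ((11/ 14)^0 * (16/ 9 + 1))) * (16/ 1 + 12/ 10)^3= 98429666/ 765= 128666.23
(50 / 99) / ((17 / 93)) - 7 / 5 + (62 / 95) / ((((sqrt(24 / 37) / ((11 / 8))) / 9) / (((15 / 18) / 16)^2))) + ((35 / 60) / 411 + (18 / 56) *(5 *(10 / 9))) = 1705 *sqrt(222) / 933888 + 101683649 / 32279940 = 3.18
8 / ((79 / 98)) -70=-4746 / 79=-60.08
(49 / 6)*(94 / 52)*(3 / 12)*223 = 513569 / 624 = 823.03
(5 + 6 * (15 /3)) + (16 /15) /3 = 1591 /45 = 35.36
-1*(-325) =325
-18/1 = -18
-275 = -275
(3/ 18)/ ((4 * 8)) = 1/ 192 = 0.01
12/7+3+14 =131/7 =18.71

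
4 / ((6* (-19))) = -2 / 57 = -0.04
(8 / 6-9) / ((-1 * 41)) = 23 / 123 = 0.19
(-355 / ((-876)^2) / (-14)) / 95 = 71 / 204122016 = 0.00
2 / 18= 1 / 9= 0.11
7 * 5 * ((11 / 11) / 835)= 7 / 167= 0.04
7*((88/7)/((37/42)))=3696/37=99.89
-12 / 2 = -6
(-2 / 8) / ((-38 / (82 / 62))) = 0.01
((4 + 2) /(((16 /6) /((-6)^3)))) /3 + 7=-155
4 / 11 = 0.36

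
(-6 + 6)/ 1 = 0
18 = 18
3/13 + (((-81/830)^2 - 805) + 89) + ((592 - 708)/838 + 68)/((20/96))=-1463541543493/3752438300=-390.02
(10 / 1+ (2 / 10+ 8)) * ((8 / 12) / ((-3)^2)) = 182 / 135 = 1.35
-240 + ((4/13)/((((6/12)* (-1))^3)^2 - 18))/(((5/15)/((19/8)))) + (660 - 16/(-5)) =31652588/74815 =423.08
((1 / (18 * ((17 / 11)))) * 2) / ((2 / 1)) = 11 / 306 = 0.04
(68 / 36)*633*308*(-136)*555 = -27796667360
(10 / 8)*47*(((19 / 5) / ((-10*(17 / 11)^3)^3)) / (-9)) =2105647288063 / 4269163553892000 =0.00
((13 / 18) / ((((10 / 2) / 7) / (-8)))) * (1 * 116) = -42224 / 45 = -938.31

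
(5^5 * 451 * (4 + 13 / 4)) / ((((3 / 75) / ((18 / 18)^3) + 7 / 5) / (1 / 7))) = 1021796875 / 1008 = 1013687.38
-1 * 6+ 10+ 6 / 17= 4.35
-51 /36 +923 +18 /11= 121865 /132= 923.22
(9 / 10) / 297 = 1 / 330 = 0.00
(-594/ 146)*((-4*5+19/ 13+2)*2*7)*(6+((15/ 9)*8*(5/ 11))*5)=32453820/ 949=34197.91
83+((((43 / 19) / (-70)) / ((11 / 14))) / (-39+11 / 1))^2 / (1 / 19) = 3740015049 / 45060400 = 83.00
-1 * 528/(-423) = 176/141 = 1.25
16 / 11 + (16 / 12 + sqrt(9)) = 191 / 33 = 5.79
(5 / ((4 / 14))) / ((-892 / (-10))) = 175 / 892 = 0.20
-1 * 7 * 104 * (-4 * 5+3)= 12376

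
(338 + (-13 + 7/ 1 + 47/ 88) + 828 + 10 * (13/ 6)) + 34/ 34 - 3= 311573/ 264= 1180.20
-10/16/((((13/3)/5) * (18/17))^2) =-36125/48672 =-0.74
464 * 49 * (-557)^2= 7053821264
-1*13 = -13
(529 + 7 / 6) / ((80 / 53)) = 168593 / 480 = 351.24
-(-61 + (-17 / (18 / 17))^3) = 4199.81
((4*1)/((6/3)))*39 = 78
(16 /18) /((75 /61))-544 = -366712 /675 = -543.28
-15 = -15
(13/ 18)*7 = 91/ 18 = 5.06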